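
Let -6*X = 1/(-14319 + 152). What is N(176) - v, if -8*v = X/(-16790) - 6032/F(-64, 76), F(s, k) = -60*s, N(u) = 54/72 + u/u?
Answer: 14190962063/9133974912 ≈ 1.5536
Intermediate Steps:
N(u) = 7/4 (N(u) = 54*(1/72) + 1 = 3/4 + 1 = 7/4)
X = 1/85002 (X = -1/(6*(-14319 + 152)) = -1/6/(-14167) = -1/6*(-1/14167) = 1/85002 ≈ 1.1764e-5)
v = 1793494033/9133974912 (v = -((1/85002)/(-16790) - 6032/((-60*(-64))))/8 = -((1/85002)*(-1/16790) - 6032/3840)/8 = -(-1/1427183580 - 6032*1/3840)/8 = -(-1/1427183580 - 377/240)/8 = -1/8*(-1793494033/1141746864) = 1793494033/9133974912 ≈ 0.19635)
N(176) - v = 7/4 - 1*1793494033/9133974912 = 7/4 - 1793494033/9133974912 = 14190962063/9133974912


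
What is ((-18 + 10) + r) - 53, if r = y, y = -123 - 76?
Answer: -260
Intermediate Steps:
y = -199
r = -199
((-18 + 10) + r) - 53 = ((-18 + 10) - 199) - 53 = (-8 - 199) - 53 = -207 - 53 = -260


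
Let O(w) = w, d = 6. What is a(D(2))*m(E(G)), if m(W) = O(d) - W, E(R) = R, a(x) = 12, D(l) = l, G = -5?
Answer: 132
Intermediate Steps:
m(W) = 6 - W
a(D(2))*m(E(G)) = 12*(6 - 1*(-5)) = 12*(6 + 5) = 12*11 = 132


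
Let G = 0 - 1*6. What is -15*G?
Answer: 90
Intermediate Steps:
G = -6 (G = 0 - 6 = -6)
-15*G = -15*(-6) = 90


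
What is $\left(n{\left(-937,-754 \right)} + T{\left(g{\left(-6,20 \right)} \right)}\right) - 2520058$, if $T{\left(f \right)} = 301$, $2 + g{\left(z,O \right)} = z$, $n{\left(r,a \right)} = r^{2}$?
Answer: $-1641788$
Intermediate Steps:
$g{\left(z,O \right)} = -2 + z$
$\left(n{\left(-937,-754 \right)} + T{\left(g{\left(-6,20 \right)} \right)}\right) - 2520058 = \left(\left(-937\right)^{2} + 301\right) - 2520058 = \left(877969 + 301\right) - 2520058 = 878270 - 2520058 = -1641788$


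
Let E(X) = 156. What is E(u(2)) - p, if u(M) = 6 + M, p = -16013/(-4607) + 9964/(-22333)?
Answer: 15738834255/102888131 ≈ 152.97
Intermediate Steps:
p = 311714181/102888131 (p = -16013*(-1/4607) + 9964*(-1/22333) = 16013/4607 - 9964/22333 = 311714181/102888131 ≈ 3.0296)
E(u(2)) - p = 156 - 1*311714181/102888131 = 156 - 311714181/102888131 = 15738834255/102888131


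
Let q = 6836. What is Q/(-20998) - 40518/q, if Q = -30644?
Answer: -160328645/35885582 ≈ -4.4678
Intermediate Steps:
Q/(-20998) - 40518/q = -30644/(-20998) - 40518/6836 = -30644*(-1/20998) - 40518*1/6836 = 15322/10499 - 20259/3418 = -160328645/35885582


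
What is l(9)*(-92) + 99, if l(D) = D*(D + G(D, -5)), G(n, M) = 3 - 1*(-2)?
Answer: -11493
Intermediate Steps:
G(n, M) = 5 (G(n, M) = 3 + 2 = 5)
l(D) = D*(5 + D) (l(D) = D*(D + 5) = D*(5 + D))
l(9)*(-92) + 99 = (9*(5 + 9))*(-92) + 99 = (9*14)*(-92) + 99 = 126*(-92) + 99 = -11592 + 99 = -11493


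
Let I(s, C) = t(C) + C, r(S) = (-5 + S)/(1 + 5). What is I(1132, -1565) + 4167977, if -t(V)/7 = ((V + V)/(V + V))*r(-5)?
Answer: 12499271/3 ≈ 4.1664e+6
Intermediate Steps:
r(S) = -5/6 + S/6 (r(S) = (-5 + S)/6 = (-5 + S)*(1/6) = -5/6 + S/6)
t(V) = 35/3 (t(V) = -7*(V + V)/(V + V)*(-5/6 + (1/6)*(-5)) = -7*(2*V)/((2*V))*(-5/6 - 5/6) = -7*(2*V)*(1/(2*V))*(-5)/3 = -7*(-5)/3 = -7*(-5/3) = 35/3)
I(s, C) = 35/3 + C
I(1132, -1565) + 4167977 = (35/3 - 1565) + 4167977 = -4660/3 + 4167977 = 12499271/3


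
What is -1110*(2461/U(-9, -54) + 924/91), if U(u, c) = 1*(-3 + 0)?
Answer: 11690890/13 ≈ 8.9930e+5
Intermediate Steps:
U(u, c) = -3 (U(u, c) = 1*(-3) = -3)
-1110*(2461/U(-9, -54) + 924/91) = -1110*(2461/(-3) + 924/91) = -1110*(2461*(-⅓) + 924*(1/91)) = -1110*(-2461/3 + 132/13) = -1110*(-31597/39) = 11690890/13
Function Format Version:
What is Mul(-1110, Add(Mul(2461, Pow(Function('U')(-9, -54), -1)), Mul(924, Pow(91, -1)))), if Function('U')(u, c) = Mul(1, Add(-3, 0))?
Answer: Rational(11690890, 13) ≈ 8.9930e+5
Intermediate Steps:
Function('U')(u, c) = -3 (Function('U')(u, c) = Mul(1, -3) = -3)
Mul(-1110, Add(Mul(2461, Pow(Function('U')(-9, -54), -1)), Mul(924, Pow(91, -1)))) = Mul(-1110, Add(Mul(2461, Pow(-3, -1)), Mul(924, Pow(91, -1)))) = Mul(-1110, Add(Mul(2461, Rational(-1, 3)), Mul(924, Rational(1, 91)))) = Mul(-1110, Add(Rational(-2461, 3), Rational(132, 13))) = Mul(-1110, Rational(-31597, 39)) = Rational(11690890, 13)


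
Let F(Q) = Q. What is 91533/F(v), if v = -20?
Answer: -91533/20 ≈ -4576.6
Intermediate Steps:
91533/F(v) = 91533/(-20) = 91533*(-1/20) = -91533/20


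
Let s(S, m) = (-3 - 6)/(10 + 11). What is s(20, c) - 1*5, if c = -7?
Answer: -38/7 ≈ -5.4286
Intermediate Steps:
s(S, m) = -3/7 (s(S, m) = -9/21 = -9*1/21 = -3/7)
s(20, c) - 1*5 = -3/7 - 1*5 = -3/7 - 5 = -38/7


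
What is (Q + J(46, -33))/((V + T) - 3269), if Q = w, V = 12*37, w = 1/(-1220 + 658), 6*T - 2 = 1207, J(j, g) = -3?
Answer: 1687/1474407 ≈ 0.0011442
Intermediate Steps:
T = 403/2 (T = 1/3 + (1/6)*1207 = 1/3 + 1207/6 = 403/2 ≈ 201.50)
w = -1/562 (w = 1/(-562) = -1/562 ≈ -0.0017794)
V = 444
Q = -1/562 ≈ -0.0017794
(Q + J(46, -33))/((V + T) - 3269) = (-1/562 - 3)/((444 + 403/2) - 3269) = -1687/(562*(1291/2 - 3269)) = -1687/(562*(-5247/2)) = -1687/562*(-2/5247) = 1687/1474407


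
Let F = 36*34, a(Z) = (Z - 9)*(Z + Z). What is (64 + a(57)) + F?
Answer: 6760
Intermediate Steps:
a(Z) = 2*Z*(-9 + Z) (a(Z) = (-9 + Z)*(2*Z) = 2*Z*(-9 + Z))
F = 1224
(64 + a(57)) + F = (64 + 2*57*(-9 + 57)) + 1224 = (64 + 2*57*48) + 1224 = (64 + 5472) + 1224 = 5536 + 1224 = 6760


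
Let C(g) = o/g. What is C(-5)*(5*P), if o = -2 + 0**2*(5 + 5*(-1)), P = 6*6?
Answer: 72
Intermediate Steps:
P = 36
o = -2 (o = -2 + 0*(5 - 5) = -2 + 0*0 = -2 + 0 = -2)
C(g) = -2/g
C(-5)*(5*P) = (-2/(-5))*(5*36) = -2*(-1/5)*180 = (2/5)*180 = 72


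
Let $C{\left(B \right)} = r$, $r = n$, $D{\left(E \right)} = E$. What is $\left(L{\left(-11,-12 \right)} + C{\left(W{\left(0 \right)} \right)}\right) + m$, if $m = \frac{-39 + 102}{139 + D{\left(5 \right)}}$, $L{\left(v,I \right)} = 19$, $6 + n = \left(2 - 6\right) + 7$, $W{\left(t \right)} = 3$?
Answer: $\frac{263}{16} \approx 16.438$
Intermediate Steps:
$n = -3$ ($n = -6 + \left(\left(2 - 6\right) + 7\right) = -6 + \left(-4 + 7\right) = -6 + 3 = -3$)
$r = -3$
$C{\left(B \right)} = -3$
$m = \frac{7}{16}$ ($m = \frac{-39 + 102}{139 + 5} = \frac{63}{144} = 63 \cdot \frac{1}{144} = \frac{7}{16} \approx 0.4375$)
$\left(L{\left(-11,-12 \right)} + C{\left(W{\left(0 \right)} \right)}\right) + m = \left(19 - 3\right) + \frac{7}{16} = 16 + \frac{7}{16} = \frac{263}{16}$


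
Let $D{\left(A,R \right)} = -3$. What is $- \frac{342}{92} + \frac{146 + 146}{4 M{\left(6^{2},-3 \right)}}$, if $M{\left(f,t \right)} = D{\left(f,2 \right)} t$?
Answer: $\frac{1819}{414} \approx 4.3937$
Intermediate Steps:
$M{\left(f,t \right)} = - 3 t$
$- \frac{342}{92} + \frac{146 + 146}{4 M{\left(6^{2},-3 \right)}} = - \frac{342}{92} + \frac{146 + 146}{4 \left(\left(-3\right) \left(-3\right)\right)} = \left(-342\right) \frac{1}{92} + \frac{292}{4 \cdot 9} = - \frac{171}{46} + \frac{292}{36} = - \frac{171}{46} + 292 \cdot \frac{1}{36} = - \frac{171}{46} + \frac{73}{9} = \frac{1819}{414}$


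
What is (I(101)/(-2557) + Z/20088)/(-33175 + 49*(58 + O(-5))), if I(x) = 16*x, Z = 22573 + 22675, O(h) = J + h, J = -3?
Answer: -10404616/197273764575 ≈ -5.2742e-5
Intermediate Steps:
O(h) = -3 + h
Z = 45248
(I(101)/(-2557) + Z/20088)/(-33175 + 49*(58 + O(-5))) = ((16*101)/(-2557) + 45248/20088)/(-33175 + 49*(58 + (-3 - 5))) = (1616*(-1/2557) + 45248*(1/20088))/(-33175 + 49*(58 - 8)) = (-1616/2557 + 5656/2511)/(-33175 + 49*50) = 10404616/(6420627*(-33175 + 2450)) = (10404616/6420627)/(-30725) = (10404616/6420627)*(-1/30725) = -10404616/197273764575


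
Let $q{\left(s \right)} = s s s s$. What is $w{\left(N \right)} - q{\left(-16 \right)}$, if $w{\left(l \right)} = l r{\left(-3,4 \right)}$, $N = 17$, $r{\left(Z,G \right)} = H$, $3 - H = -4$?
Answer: $-65417$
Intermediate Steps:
$H = 7$ ($H = 3 - -4 = 3 + 4 = 7$)
$q{\left(s \right)} = s^{4}$ ($q{\left(s \right)} = s s^{2} s = s^{3} s = s^{4}$)
$r{\left(Z,G \right)} = 7$
$w{\left(l \right)} = 7 l$ ($w{\left(l \right)} = l 7 = 7 l$)
$w{\left(N \right)} - q{\left(-16 \right)} = 7 \cdot 17 - \left(-16\right)^{4} = 119 - 65536 = -65417$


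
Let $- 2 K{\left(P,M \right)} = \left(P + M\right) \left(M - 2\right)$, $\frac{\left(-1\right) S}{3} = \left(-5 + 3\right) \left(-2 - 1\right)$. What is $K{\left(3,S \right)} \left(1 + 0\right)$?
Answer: $-150$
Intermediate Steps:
$S = -18$ ($S = - 3 \left(-5 + 3\right) \left(-2 - 1\right) = - 3 \left(\left(-2\right) \left(-3\right)\right) = \left(-3\right) 6 = -18$)
$K{\left(P,M \right)} = - \frac{\left(-2 + M\right) \left(M + P\right)}{2}$ ($K{\left(P,M \right)} = - \frac{\left(P + M\right) \left(M - 2\right)}{2} = - \frac{\left(M + P\right) \left(-2 + M\right)}{2} = - \frac{\left(-2 + M\right) \left(M + P\right)}{2}$)
$K{\left(3,S \right)} \left(1 + 0\right) = \left(-18 + 3 - \frac{\left(-18\right)^{2}}{2} - \left(-9\right) 3\right) \left(1 + 0\right) = \left(-18 + 3 - 162 + 27\right) 1 = \left(-150\right) 1 = -150$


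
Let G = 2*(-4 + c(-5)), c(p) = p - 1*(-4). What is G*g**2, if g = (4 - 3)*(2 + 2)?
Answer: -160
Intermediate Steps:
c(p) = 4 + p (c(p) = p + 4 = 4 + p)
G = -10 (G = 2*(-4 + (4 - 5)) = 2*(-4 - 1) = 2*(-5) = -10)
g = 4 (g = 1*4 = 4)
G*g**2 = -10*4**2 = -10*16 = -160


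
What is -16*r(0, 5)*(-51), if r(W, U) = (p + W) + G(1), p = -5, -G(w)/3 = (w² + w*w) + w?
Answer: -11424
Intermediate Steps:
G(w) = -6*w² - 3*w (G(w) = -3*((w² + w*w) + w) = -3*((w² + w²) + w) = -3*(2*w² + w) = -3*(w + 2*w²) = -6*w² - 3*w)
r(W, U) = -14 + W (r(W, U) = (-5 + W) - 3*1*(1 + 2*1) = (-5 + W) - 3*1*(1 + 2) = (-5 + W) - 3*1*3 = (-5 + W) - 9 = -14 + W)
-16*r(0, 5)*(-51) = -16*(-14 + 0)*(-51) = -16*(-14)*(-51) = 224*(-51) = -11424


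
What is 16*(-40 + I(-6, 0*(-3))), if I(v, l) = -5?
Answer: -720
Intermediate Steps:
16*(-40 + I(-6, 0*(-3))) = 16*(-40 - 5) = 16*(-45) = -720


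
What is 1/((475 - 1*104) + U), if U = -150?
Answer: 1/221 ≈ 0.0045249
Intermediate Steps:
1/((475 - 1*104) + U) = 1/((475 - 1*104) - 150) = 1/((475 - 104) - 150) = 1/(371 - 150) = 1/221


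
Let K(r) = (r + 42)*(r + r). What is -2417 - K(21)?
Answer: -5063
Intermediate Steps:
K(r) = 2*r*(42 + r) (K(r) = (42 + r)*(2*r) = 2*r*(42 + r))
-2417 - K(21) = -2417 - 2*21*(42 + 21) = -2417 - 2*21*63 = -2417 - 1*2646 = -2417 - 2646 = -5063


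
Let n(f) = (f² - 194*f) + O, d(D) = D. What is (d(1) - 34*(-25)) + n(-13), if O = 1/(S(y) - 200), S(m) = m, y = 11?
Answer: 669437/189 ≈ 3542.0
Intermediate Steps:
O = -1/189 (O = 1/(11 - 200) = 1/(-189) = -1/189 ≈ -0.0052910)
n(f) = -1/189 + f² - 194*f (n(f) = (f² - 194*f) - 1/189 = -1/189 + f² - 194*f)
(d(1) - 34*(-25)) + n(-13) = (1 - 34*(-25)) + (-1/189 + (-13)² - 194*(-13)) = (1 + 850) + (-1/189 + 169 + 2522) = 851 + 508598/189 = 669437/189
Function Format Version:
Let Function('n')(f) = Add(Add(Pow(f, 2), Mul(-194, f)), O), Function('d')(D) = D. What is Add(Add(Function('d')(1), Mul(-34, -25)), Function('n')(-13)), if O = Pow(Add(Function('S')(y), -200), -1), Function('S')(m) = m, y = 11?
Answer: Rational(669437, 189) ≈ 3542.0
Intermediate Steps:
O = Rational(-1, 189) (O = Pow(Add(11, -200), -1) = Pow(-189, -1) = Rational(-1, 189) ≈ -0.0052910)
Function('n')(f) = Add(Rational(-1, 189), Pow(f, 2), Mul(-194, f)) (Function('n')(f) = Add(Add(Pow(f, 2), Mul(-194, f)), Rational(-1, 189)) = Add(Rational(-1, 189), Pow(f, 2), Mul(-194, f)))
Add(Add(Function('d')(1), Mul(-34, -25)), Function('n')(-13)) = Add(Add(1, Mul(-34, -25)), Add(Rational(-1, 189), Pow(-13, 2), Mul(-194, -13))) = Add(Add(1, 850), Add(Rational(-1, 189), 169, 2522)) = Add(851, Rational(508598, 189)) = Rational(669437, 189)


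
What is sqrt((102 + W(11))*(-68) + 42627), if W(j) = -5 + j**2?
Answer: sqrt(27803) ≈ 166.74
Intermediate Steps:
sqrt((102 + W(11))*(-68) + 42627) = sqrt((102 + (-5 + 11**2))*(-68) + 42627) = sqrt((102 + (-5 + 121))*(-68) + 42627) = sqrt((102 + 116)*(-68) + 42627) = sqrt(218*(-68) + 42627) = sqrt(-14824 + 42627) = sqrt(27803)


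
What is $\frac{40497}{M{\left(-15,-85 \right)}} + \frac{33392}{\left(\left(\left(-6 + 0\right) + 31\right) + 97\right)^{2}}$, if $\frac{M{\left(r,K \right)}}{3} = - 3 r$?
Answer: $\frac{50605439}{167445} \approx 302.22$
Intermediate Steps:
$M{\left(r,K \right)} = - 9 r$ ($M{\left(r,K \right)} = 3 \left(- 3 r\right) = - 9 r$)
$\frac{40497}{M{\left(-15,-85 \right)}} + \frac{33392}{\left(\left(\left(-6 + 0\right) + 31\right) + 97\right)^{2}} = \frac{40497}{\left(-9\right) \left(-15\right)} + \frac{33392}{\left(\left(\left(-6 + 0\right) + 31\right) + 97\right)^{2}} = \frac{40497}{135} + \frac{33392}{\left(\left(-6 + 31\right) + 97\right)^{2}} = 40497 \cdot \frac{1}{135} + \frac{33392}{\left(25 + 97\right)^{2}} = \frac{13499}{45} + \frac{33392}{122^{2}} = \frac{13499}{45} + \frac{33392}{14884} = \frac{13499}{45} + 33392 \cdot \frac{1}{14884} = \frac{13499}{45} + \frac{8348}{3721} = \frac{50605439}{167445}$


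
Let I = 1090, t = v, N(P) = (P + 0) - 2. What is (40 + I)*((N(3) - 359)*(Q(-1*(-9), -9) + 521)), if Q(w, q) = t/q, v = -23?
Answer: -1906192480/9 ≈ -2.1180e+8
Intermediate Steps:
N(P) = -2 + P (N(P) = P - 2 = -2 + P)
t = -23
Q(w, q) = -23/q
(40 + I)*((N(3) - 359)*(Q(-1*(-9), -9) + 521)) = (40 + 1090)*(((-2 + 3) - 359)*(-23/(-9) + 521)) = 1130*((1 - 359)*(-23*(-1/9) + 521)) = 1130*(-358*(23/9 + 521)) = 1130*(-358*4712/9) = 1130*(-1686896/9) = -1906192480/9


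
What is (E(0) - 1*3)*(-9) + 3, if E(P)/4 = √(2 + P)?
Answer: 30 - 36*√2 ≈ -20.912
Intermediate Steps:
E(P) = 4*√(2 + P)
(E(0) - 1*3)*(-9) + 3 = (4*√(2 + 0) - 1*3)*(-9) + 3 = (4*√2 - 3)*(-9) + 3 = (-3 + 4*√2)*(-9) + 3 = (27 - 36*√2) + 3 = 30 - 36*√2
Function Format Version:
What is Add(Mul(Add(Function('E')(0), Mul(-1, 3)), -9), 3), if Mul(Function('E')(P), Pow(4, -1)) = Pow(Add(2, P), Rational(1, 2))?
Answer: Add(30, Mul(-36, Pow(2, Rational(1, 2)))) ≈ -20.912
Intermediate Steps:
Function('E')(P) = Mul(4, Pow(Add(2, P), Rational(1, 2)))
Add(Mul(Add(Function('E')(0), Mul(-1, 3)), -9), 3) = Add(Mul(Add(Mul(4, Pow(Add(2, 0), Rational(1, 2))), Mul(-1, 3)), -9), 3) = Add(Mul(Add(Mul(4, Pow(2, Rational(1, 2))), -3), -9), 3) = Add(Mul(Add(-3, Mul(4, Pow(2, Rational(1, 2)))), -9), 3) = Add(Add(27, Mul(-36, Pow(2, Rational(1, 2)))), 3) = Add(30, Mul(-36, Pow(2, Rational(1, 2))))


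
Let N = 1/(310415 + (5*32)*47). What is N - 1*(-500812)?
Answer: 159225663221/317935 ≈ 5.0081e+5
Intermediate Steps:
N = 1/317935 (N = 1/(310415 + 160*47) = 1/(310415 + 7520) = 1/317935 ≈ 3.1453e-6)
N - 1*(-500812) = 1/317935 - 1*(-500812) = 1/317935 + 500812 = 159225663221/317935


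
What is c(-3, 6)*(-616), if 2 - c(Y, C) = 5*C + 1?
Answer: 17864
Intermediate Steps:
c(Y, C) = 1 - 5*C (c(Y, C) = 2 - (5*C + 1) = 2 - (1 + 5*C) = 2 + (-1 - 5*C) = 1 - 5*C)
c(-3, 6)*(-616) = (1 - 5*6)*(-616) = (1 - 30)*(-616) = -29*(-616) = 17864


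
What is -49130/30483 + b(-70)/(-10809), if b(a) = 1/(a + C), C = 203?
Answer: -7847685677/4869141039 ≈ -1.6117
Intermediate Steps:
b(a) = 1/(203 + a) (b(a) = 1/(a + 203) = 1/(203 + a))
-49130/30483 + b(-70)/(-10809) = -49130/30483 + 1/((203 - 70)*(-10809)) = -49130*1/30483 - 1/10809/133 = -49130/30483 + (1/133)*(-1/10809) = -49130/30483 - 1/1437597 = -7847685677/4869141039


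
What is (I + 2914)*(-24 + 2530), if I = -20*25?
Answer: 6049484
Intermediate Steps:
I = -500
(I + 2914)*(-24 + 2530) = (-500 + 2914)*(-24 + 2530) = 2414*2506 = 6049484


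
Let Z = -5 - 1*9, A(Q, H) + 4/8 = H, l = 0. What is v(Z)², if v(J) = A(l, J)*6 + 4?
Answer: 6889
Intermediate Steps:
A(Q, H) = -½ + H
Z = -14 (Z = -5 - 9 = -14)
v(J) = 1 + 6*J (v(J) = (-½ + J)*6 + 4 = (-3 + 6*J) + 4 = 1 + 6*J)
v(Z)² = (1 + 6*(-14))² = (1 - 84)² = (-83)² = 6889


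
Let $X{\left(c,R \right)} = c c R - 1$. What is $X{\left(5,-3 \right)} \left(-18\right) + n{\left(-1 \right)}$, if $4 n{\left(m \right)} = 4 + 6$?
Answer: $\frac{2741}{2} \approx 1370.5$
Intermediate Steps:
$n{\left(m \right)} = \frac{5}{2}$ ($n{\left(m \right)} = \frac{4 + 6}{4} = \frac{1}{4} \cdot 10 = \frac{5}{2}$)
$X{\left(c,R \right)} = -1 + R c^{2}$ ($X{\left(c,R \right)} = c^{2} R - 1 = R c^{2} - 1 = -1 + R c^{2}$)
$X{\left(5,-3 \right)} \left(-18\right) + n{\left(-1 \right)} = \left(-1 - 3 \cdot 5^{2}\right) \left(-18\right) + \frac{5}{2} = \left(-1 - 75\right) \left(-18\right) + \frac{5}{2} = \left(-76\right) \left(-18\right) + \frac{5}{2} = 1368 + \frac{5}{2} = \frac{2741}{2}$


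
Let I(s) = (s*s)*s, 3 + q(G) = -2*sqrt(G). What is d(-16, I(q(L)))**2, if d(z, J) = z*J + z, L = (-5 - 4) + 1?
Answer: 17368064 + 2682880*I*sqrt(2) ≈ 1.7368e+7 + 3.7942e+6*I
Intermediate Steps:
L = -8 (L = -9 + 1 = -8)
q(G) = -3 - 2*sqrt(G)
I(s) = s**3 (I(s) = s**2*s = s**3)
d(z, J) = z + J*z (d(z, J) = J*z + z = z + J*z)
d(-16, I(q(L)))**2 = (-16*(1 + (-3 - 4*I*sqrt(2))**3))**2 = (-16 - 16*(-3 - 4*I*sqrt(2))**3)**2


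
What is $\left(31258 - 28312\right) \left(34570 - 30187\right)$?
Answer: $12912318$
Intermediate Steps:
$\left(31258 - 28312\right) \left(34570 - 30187\right) = 2946 \cdot 4383 = 12912318$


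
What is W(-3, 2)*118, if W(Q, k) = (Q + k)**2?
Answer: 118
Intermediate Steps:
W(-3, 2)*118 = (-3 + 2)**2*118 = (-1)**2*118 = 1*118 = 118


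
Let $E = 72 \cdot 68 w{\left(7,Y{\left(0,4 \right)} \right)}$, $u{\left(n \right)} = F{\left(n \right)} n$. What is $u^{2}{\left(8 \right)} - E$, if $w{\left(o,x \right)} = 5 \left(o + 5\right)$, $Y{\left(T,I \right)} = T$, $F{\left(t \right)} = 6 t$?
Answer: $-146304$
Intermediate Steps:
$u{\left(n \right)} = 6 n^{2}$ ($u{\left(n \right)} = 6 n n = 6 n^{2}$)
$w{\left(o,x \right)} = 25 + 5 o$ ($w{\left(o,x \right)} = 5 \left(5 + o\right) = 25 + 5 o$)
$E = 293760$ ($E = 72 \cdot 68 \left(25 + 5 \cdot 7\right) = 4896 \left(25 + 35\right) = 4896 \cdot 60 = 293760$)
$u^{2}{\left(8 \right)} - E = \left(6 \cdot 8^{2}\right)^{2} - 293760 = \left(6 \cdot 64\right)^{2} - 293760 = 384^{2} - 293760 = 147456 - 293760 = -146304$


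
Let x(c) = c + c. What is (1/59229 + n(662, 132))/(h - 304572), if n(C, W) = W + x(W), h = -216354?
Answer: -23454685/30853926054 ≈ -0.00076018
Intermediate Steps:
x(c) = 2*c
n(C, W) = 3*W (n(C, W) = W + 2*W = 3*W)
(1/59229 + n(662, 132))/(h - 304572) = (1/59229 + 3*132)/(-216354 - 304572) = (1/59229 + 396)/(-520926) = (23454685/59229)*(-1/520926) = -23454685/30853926054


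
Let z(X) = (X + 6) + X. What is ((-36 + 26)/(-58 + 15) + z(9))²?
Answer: 1085764/1849 ≈ 587.22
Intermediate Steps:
z(X) = 6 + 2*X (z(X) = (6 + X) + X = 6 + 2*X)
((-36 + 26)/(-58 + 15) + z(9))² = ((-36 + 26)/(-58 + 15) + (6 + 2*9))² = (-10/(-43) + (6 + 18))² = (-10*(-1/43) + 24)² = (10/43 + 24)² = (1042/43)² = 1085764/1849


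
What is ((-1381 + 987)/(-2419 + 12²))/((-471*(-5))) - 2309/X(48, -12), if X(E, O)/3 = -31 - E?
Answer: 4123616501/423252375 ≈ 9.7427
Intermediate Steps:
X(E, O) = -93 - 3*E (X(E, O) = 3*(-31 - E) = -93 - 3*E)
((-1381 + 987)/(-2419 + 12²))/((-471*(-5))) - 2309/X(48, -12) = ((-1381 + 987)/(-2419 + 12²))/((-471*(-5))) - 2309/(-93 - 3*48) = -394/(-2419 + 144)/2355 - 2309/(-93 - 144) = -394/(-2275)*(1/2355) - 2309/(-237) = -394*(-1/2275)*(1/2355) - 2309*(-1/237) = (394/2275)*(1/2355) + 2309/237 = 394/5357625 + 2309/237 = 4123616501/423252375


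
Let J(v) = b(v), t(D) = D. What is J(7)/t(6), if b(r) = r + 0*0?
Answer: 7/6 ≈ 1.1667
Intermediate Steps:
b(r) = r (b(r) = r + 0 = r)
J(v) = v
J(7)/t(6) = 7/6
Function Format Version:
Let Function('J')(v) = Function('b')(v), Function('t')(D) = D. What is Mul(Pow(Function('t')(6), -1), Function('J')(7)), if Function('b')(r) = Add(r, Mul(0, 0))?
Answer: Rational(7, 6) ≈ 1.1667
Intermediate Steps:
Function('b')(r) = r (Function('b')(r) = Add(r, 0) = r)
Function('J')(v) = v
Mul(Pow(Function('t')(6), -1), Function('J')(7)) = Mul(Pow(6, -1), 7) = Mul(Rational(1, 6), 7) = Rational(7, 6)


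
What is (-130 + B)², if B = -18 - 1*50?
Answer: 39204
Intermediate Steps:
B = -68 (B = -18 - 50 = -68)
(-130 + B)² = (-130 - 68)² = (-198)² = 39204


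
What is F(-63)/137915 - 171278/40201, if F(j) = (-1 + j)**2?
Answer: -23457142074/5544320915 ≈ -4.2308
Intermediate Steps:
F(-63)/137915 - 171278/40201 = (-1 - 63)**2/137915 - 171278/40201 = (-64)**2*(1/137915) - 171278*1/40201 = 4096*(1/137915) - 171278/40201 = 4096/137915 - 171278/40201 = -23457142074/5544320915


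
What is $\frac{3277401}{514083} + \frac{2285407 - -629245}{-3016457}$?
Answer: $\frac{2795922048047}{516903087977} \approx 5.409$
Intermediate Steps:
$\frac{3277401}{514083} + \frac{2285407 - -629245}{-3016457} = 3277401 \cdot \frac{1}{514083} + \left(2285407 + 629245\right) \left(- \frac{1}{3016457}\right) = \frac{1092467}{171361} + 2914652 \left(- \frac{1}{3016457}\right) = \frac{1092467}{171361} - \frac{2914652}{3016457} = \frac{2795922048047}{516903087977}$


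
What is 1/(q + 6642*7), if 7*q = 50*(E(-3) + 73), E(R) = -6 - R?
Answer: 1/46994 ≈ 2.1279e-5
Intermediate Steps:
q = 500 (q = (50*((-6 - 1*(-3)) + 73))/7 = (50*((-6 + 3) + 73))/7 = (50*(-3 + 73))/7 = (50*70)/7 = (⅐)*3500 = 500)
1/(q + 6642*7) = 1/(500 + 6642*7) = 1/(500 + 46494) = 1/46994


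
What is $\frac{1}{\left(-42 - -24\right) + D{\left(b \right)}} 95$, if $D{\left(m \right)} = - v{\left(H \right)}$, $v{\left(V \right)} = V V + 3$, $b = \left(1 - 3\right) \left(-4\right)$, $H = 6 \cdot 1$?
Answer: $- \frac{5}{3} \approx -1.6667$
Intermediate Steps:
$H = 6$
$b = 8$ ($b = \left(-2\right) \left(-4\right) = 8$)
$v{\left(V \right)} = 3 + V^{2}$ ($v{\left(V \right)} = V^{2} + 3 = 3 + V^{2}$)
$D{\left(m \right)} = -39$ ($D{\left(m \right)} = - (3 + 6^{2}) = - (3 + 36) = \left(-1\right) 39 = -39$)
$\frac{1}{\left(-42 - -24\right) + D{\left(b \right)}} 95 = \frac{1}{\left(-42 - -24\right) - 39} \cdot 95 = \frac{1}{\left(-42 + 24\right) - 39} \cdot 95 = \frac{1}{-18 - 39} \cdot 95 = \frac{1}{-57} \cdot 95 = \left(- \frac{1}{57}\right) 95 = - \frac{5}{3}$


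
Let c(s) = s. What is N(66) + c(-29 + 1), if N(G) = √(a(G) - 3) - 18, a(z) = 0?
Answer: -46 + I*√3 ≈ -46.0 + 1.732*I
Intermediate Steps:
N(G) = -18 + I*√3 (N(G) = √(0 - 3) - 18 = √(-3) - 18 = I*√3 - 18 = -18 + I*√3)
N(66) + c(-29 + 1) = (-18 + I*√3) + (-29 + 1) = (-18 + I*√3) - 28 = -46 + I*√3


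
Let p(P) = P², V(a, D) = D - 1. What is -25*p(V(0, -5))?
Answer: -900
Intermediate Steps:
V(a, D) = -1 + D
-25*p(V(0, -5)) = -25*(-1 - 5)² = -25*(-6)² = -25*36 = -900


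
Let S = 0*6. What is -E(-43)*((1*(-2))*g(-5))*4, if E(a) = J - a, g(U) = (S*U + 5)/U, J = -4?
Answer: -312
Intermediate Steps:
S = 0
g(U) = 5/U (g(U) = (0*U + 5)/U = (0 + 5)/U = 5/U)
E(a) = -4 - a
-E(-43)*((1*(-2))*g(-5))*4 = -(-4 - 1*(-43))*((1*(-2))*(5/(-5)))*4 = -(-4 + 43)*-10*(-1)/5*4 = -39*-2*(-1)*4 = -39*2*4 = -39*8 = -1*312 = -312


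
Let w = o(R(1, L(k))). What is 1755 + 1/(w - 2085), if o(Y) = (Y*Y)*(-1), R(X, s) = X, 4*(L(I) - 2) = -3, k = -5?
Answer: 3660929/2086 ≈ 1755.0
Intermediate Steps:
L(I) = 5/4 (L(I) = 2 + (¼)*(-3) = 2 - ¾ = 5/4)
o(Y) = -Y² (o(Y) = Y²*(-1) = -Y²)
w = -1 (w = -1*1² = -1*1 = -1)
1755 + 1/(w - 2085) = 1755 + 1/(-1 - 2085) = 1755 + 1/(-2086) = 1755 - 1/2086 = 3660929/2086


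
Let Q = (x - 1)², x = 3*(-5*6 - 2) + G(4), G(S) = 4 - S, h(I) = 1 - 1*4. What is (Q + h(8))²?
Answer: 88472836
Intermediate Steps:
h(I) = -3 (h(I) = 1 - 4 = -3)
x = -96 (x = 3*(-5*6 - 2) + (4 - 1*4) = 3*(-30 - 2) + (4 - 4) = 3*(-32) + 0 = -96 + 0 = -96)
Q = 9409 (Q = (-96 - 1)² = (-97)² = 9409)
(Q + h(8))² = (9409 - 3)² = 9406² = 88472836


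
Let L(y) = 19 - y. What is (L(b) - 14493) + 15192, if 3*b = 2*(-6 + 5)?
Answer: 2156/3 ≈ 718.67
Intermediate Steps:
b = -⅔ (b = (2*(-6 + 5))/3 = (2*(-1))/3 = (⅓)*(-2) = -⅔ ≈ -0.66667)
(L(b) - 14493) + 15192 = ((19 - 1*(-⅔)) - 14493) + 15192 = ((19 + ⅔) - 14493) + 15192 = (59/3 - 14493) + 15192 = -43420/3 + 15192 = 2156/3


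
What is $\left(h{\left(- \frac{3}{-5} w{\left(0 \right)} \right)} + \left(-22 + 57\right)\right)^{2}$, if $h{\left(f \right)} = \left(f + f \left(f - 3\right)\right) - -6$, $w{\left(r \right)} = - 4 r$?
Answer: $1681$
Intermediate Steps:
$h{\left(f \right)} = 6 + f + f \left(-3 + f\right)$ ($h{\left(f \right)} = \left(f + f \left(f - 3\right)\right) + 6 = \left(f + f \left(-3 + f\right)\right) + 6 = 6 + f + f \left(-3 + f\right)$)
$\left(h{\left(- \frac{3}{-5} w{\left(0 \right)} \right)} + \left(-22 + 57\right)\right)^{2} = \left(\left(6 + \left(- \frac{3}{-5} \left(\left(-4\right) 0\right)\right)^{2} - 2 - \frac{3}{-5} \left(\left(-4\right) 0\right)\right) + \left(-22 + 57\right)\right)^{2} = \left(\left(6 + \left(\left(-3\right) \left(- \frac{1}{5}\right) 0\right)^{2} - 2 \left(-3\right) \left(- \frac{1}{5}\right) 0\right) + 35\right)^{2} = \left(\left(6 + \left(\frac{3}{5} \cdot 0\right)^{2} - 2 \cdot \frac{3}{5} \cdot 0\right) + 35\right)^{2} = \left(\left(6 + 0^{2} - 0\right) + 35\right)^{2} = \left(\left(6 + 0 + 0\right) + 35\right)^{2} = \left(6 + 35\right)^{2} = 41^{2} = 1681$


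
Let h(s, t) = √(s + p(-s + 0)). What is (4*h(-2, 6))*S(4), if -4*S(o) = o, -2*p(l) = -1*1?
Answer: -2*I*√6 ≈ -4.899*I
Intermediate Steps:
p(l) = ½ (p(l) = -(-1)/2 = -½*(-1) = ½)
S(o) = -o/4
h(s, t) = √(½ + s) (h(s, t) = √(s + ½) = √(½ + s))
(4*h(-2, 6))*S(4) = (4*(√(2 + 4*(-2))/2))*(-¼*4) = (4*(√(2 - 8)/2))*(-1) = (4*(√(-6)/2))*(-1) = (4*((I*√6)/2))*(-1) = (4*(I*√6/2))*(-1) = (2*I*√6)*(-1) = -2*I*√6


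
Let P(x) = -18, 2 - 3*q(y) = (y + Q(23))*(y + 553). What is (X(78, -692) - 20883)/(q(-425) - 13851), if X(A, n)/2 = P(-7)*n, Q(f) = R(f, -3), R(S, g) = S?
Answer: 12087/9905 ≈ 1.2203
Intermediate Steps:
Q(f) = f
q(y) = ⅔ - (23 + y)*(553 + y)/3 (q(y) = ⅔ - (y + 23)*(y + 553)/3 = ⅔ - (23 + y)*(553 + y)/3)
X(A, n) = -36*n (X(A, n) = 2*(-18*n) = -36*n)
(X(78, -692) - 20883)/(q(-425) - 13851) = (-36*(-692) - 20883)/((-4239 - 192*(-425) - ⅓*(-425)²) - 13851) = (24912 - 20883)/((-4239 + 81600 - ⅓*180625) - 13851) = 4029/((-4239 + 81600 - 180625/3) - 13851) = 4029/(51458/3 - 13851) = 4029/(9905/3) = 4029*(3/9905) = 12087/9905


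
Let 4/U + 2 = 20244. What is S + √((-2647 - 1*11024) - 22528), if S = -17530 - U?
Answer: -177421132/10121 + I*√36199 ≈ -17530.0 + 190.26*I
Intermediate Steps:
U = 2/10121 (U = 4/(-2 + 20244) = 4/20242 = 4*(1/20242) = 2/10121 ≈ 0.00019761)
S = -177421132/10121 (S = -17530 - 1*2/10121 = -17530 - 2/10121 = -177421132/10121 ≈ -17530.)
S + √((-2647 - 1*11024) - 22528) = -177421132/10121 + √((-2647 - 1*11024) - 22528) = -177421132/10121 + √((-2647 - 11024) - 22528) = -177421132/10121 + √(-13671 - 22528) = -177421132/10121 + √(-36199) = -177421132/10121 + I*√36199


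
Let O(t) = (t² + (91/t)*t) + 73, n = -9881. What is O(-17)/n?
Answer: -453/9881 ≈ -0.045846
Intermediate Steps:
O(t) = 164 + t² (O(t) = (t² + 91) + 73 = (91 + t²) + 73 = 164 + t²)
O(-17)/n = (164 + (-17)²)/(-9881) = (164 + 289)*(-1/9881) = 453*(-1/9881) = -453/9881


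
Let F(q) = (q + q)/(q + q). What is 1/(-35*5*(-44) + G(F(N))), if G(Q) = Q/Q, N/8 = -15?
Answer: 1/7701 ≈ 0.00012985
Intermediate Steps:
N = -120 (N = 8*(-15) = -120)
F(q) = 1 (F(q) = (2*q)/((2*q)) = (2*q)*(1/(2*q)) = 1)
G(Q) = 1
1/(-35*5*(-44) + G(F(N))) = 1/(-35*5*(-44) + 1) = 1/(-175*(-44) + 1) = 1/(7700 + 1) = 1/7701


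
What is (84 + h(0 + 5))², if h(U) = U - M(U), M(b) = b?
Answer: 7056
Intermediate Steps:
h(U) = 0 (h(U) = U - U = 0)
(84 + h(0 + 5))² = (84 + 0)² = 84² = 7056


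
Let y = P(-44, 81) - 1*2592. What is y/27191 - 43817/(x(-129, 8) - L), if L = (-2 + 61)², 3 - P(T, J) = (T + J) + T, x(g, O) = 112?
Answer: 1182729289/91606479 ≈ 12.911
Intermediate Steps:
P(T, J) = 3 - J - 2*T (P(T, J) = 3 - ((T + J) + T) = 3 - ((J + T) + T) = 3 - (J + 2*T) = 3 + (-J - 2*T) = 3 - J - 2*T)
L = 3481 (L = 59² = 3481)
y = -2582 (y = (3 - 1*81 - 2*(-44)) - 1*2592 = (3 - 81 + 88) - 2592 = 10 - 2592 = -2582)
y/27191 - 43817/(x(-129, 8) - L) = -2582/27191 - 43817/(112 - 1*3481) = -2582*1/27191 - 43817/(112 - 3481) = -2582/27191 - 43817/(-3369) = -2582/27191 - 43817*(-1/3369) = -2582/27191 + 43817/3369 = 1182729289/91606479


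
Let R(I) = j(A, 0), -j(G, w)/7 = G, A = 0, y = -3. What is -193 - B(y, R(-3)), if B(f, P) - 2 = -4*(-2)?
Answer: -203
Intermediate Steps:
j(G, w) = -7*G
R(I) = 0 (R(I) = -7*0 = 0)
B(f, P) = 10 (B(f, P) = 2 - 4*(-2) = 2 + 8 = 10)
-193 - B(y, R(-3)) = -193 - 1*10 = -193 - 10 = -203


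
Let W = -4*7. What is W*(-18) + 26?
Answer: 530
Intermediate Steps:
W = -28
W*(-18) + 26 = -28*(-18) + 26 = 504 + 26 = 530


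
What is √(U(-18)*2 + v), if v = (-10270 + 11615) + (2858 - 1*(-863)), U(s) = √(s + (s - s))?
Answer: √(5066 + 6*I*√2) ≈ 71.176 + 0.0596*I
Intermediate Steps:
U(s) = √s (U(s) = √(s + 0) = √s)
v = 5066 (v = 1345 + (2858 + 863) = 1345 + 3721 = 5066)
√(U(-18)*2 + v) = √(√(-18)*2 + 5066) = √((3*I*√2)*2 + 5066) = √(6*I*√2 + 5066) = √(5066 + 6*I*√2)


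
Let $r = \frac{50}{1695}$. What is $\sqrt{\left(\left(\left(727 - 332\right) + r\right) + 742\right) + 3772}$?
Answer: $\frac{\sqrt{564150579}}{339} \approx 70.064$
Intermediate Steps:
$r = \frac{10}{339}$ ($r = 50 \cdot \frac{1}{1695} = \frac{10}{339} \approx 0.029499$)
$\sqrt{\left(\left(\left(727 - 332\right) + r\right) + 742\right) + 3772} = \sqrt{\left(\left(\left(727 - 332\right) + \frac{10}{339}\right) + 742\right) + 3772} = \sqrt{\left(\left(395 + \frac{10}{339}\right) + 742\right) + 3772} = \sqrt{\left(\frac{133915}{339} + 742\right) + 3772} = \sqrt{\frac{385453}{339} + 3772} = \sqrt{\frac{1664161}{339}} = \frac{\sqrt{564150579}}{339}$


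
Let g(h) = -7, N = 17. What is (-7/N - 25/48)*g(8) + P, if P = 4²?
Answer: 18383/816 ≈ 22.528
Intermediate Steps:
P = 16
(-7/N - 25/48)*g(8) + P = (-7/17 - 25/48)*(-7) + 16 = -761/816*(-7) + 16 = 5327/816 + 16 = 18383/816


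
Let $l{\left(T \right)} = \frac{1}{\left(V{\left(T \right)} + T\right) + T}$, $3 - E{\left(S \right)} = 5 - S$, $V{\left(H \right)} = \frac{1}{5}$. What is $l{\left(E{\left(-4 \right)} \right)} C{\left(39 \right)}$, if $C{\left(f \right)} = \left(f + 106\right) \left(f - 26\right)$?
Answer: $- \frac{9425}{59} \approx -159.75$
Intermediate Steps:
$V{\left(H \right)} = \frac{1}{5}$
$C{\left(f \right)} = \left(-26 + f\right) \left(106 + f\right)$ ($C{\left(f \right)} = \left(106 + f\right) \left(-26 + f\right) = \left(-26 + f\right) \left(106 + f\right)$)
$E{\left(S \right)} = -2 + S$ ($E{\left(S \right)} = 3 - \left(5 - S\right) = 3 + \left(-5 + S\right) = -2 + S$)
$l{\left(T \right)} = \frac{1}{\frac{1}{5} + 2 T}$ ($l{\left(T \right)} = \frac{1}{\left(\frac{1}{5} + T\right) + T} = \frac{1}{\frac{1}{5} + 2 T}$)
$l{\left(E{\left(-4 \right)} \right)} C{\left(39 \right)} = \frac{5}{1 + 10 \left(-2 - 4\right)} \left(-2756 + 39^{2} + 80 \cdot 39\right) = \frac{5}{1 + 10 \left(-6\right)} \left(-2756 + 1521 + 3120\right) = \frac{5}{1 - 60} \cdot 1885 = \frac{5}{-59} \cdot 1885 = 5 \left(- \frac{1}{59}\right) 1885 = \left(- \frac{5}{59}\right) 1885 = - \frac{9425}{59}$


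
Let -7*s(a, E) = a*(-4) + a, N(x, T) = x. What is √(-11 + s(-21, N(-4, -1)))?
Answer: 2*I*√5 ≈ 4.4721*I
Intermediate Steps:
s(a, E) = 3*a/7 (s(a, E) = -(a*(-4) + a)/7 = -(-4*a + a)/7 = -(-3)*a/7 = 3*a/7)
√(-11 + s(-21, N(-4, -1))) = √(-11 + (3/7)*(-21)) = √(-11 - 9) = √(-20) = 2*I*√5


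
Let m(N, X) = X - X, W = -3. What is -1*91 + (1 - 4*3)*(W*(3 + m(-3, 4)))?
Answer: 8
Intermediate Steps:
m(N, X) = 0
-1*91 + (1 - 4*3)*(W*(3 + m(-3, 4))) = -1*91 + (1 - 4*3)*(-3*(3 + 0)) = -91 + (1 - 12)*(-3*3) = -91 - 11*(-9) = -91 + 99 = 8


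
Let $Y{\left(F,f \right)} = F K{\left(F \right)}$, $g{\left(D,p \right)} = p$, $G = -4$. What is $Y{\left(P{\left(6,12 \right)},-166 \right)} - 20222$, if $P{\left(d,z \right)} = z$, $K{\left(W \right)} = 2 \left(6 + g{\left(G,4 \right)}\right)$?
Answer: $-19982$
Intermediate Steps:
$K{\left(W \right)} = 20$ ($K{\left(W \right)} = 2 \left(6 + 4\right) = 2 \cdot 10 = 20$)
$Y{\left(F,f \right)} = 20 F$ ($Y{\left(F,f \right)} = F 20 = 20 F$)
$Y{\left(P{\left(6,12 \right)},-166 \right)} - 20222 = 20 \cdot 12 - 20222 = 240 - 20222 = -19982$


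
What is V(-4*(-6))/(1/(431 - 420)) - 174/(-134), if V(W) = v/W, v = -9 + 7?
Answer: 307/804 ≈ 0.38184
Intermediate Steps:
v = -2
V(W) = -2/W
V(-4*(-6))/(1/(431 - 420)) - 174/(-134) = (-2/((-4*(-6))))/(1/(431 - 420)) - 174/(-134) = (-2/24)/(1/11) - 174*(-1/134) = (-2*1/24)/(1/11) + 87/67 = -1/12*11 + 87/67 = -11/12 + 87/67 = 307/804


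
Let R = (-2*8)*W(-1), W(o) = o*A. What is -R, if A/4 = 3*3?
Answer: -576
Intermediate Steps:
A = 36 (A = 4*(3*3) = 4*9 = 36)
W(o) = 36*o (W(o) = o*36 = 36*o)
R = 576 (R = (-2*8)*(36*(-1)) = -16*(-36) = 576)
-R = -1*576 = -576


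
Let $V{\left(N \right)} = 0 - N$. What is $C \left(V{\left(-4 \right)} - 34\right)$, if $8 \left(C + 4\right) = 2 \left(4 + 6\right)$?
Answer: $45$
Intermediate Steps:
$V{\left(N \right)} = - N$
$C = - \frac{3}{2}$ ($C = -4 + \frac{2 \left(4 + 6\right)}{8} = -4 + \frac{2 \cdot 10}{8} = -4 + \frac{1}{8} \cdot 20 = -4 + \frac{5}{2} = - \frac{3}{2} \approx -1.5$)
$C \left(V{\left(-4 \right)} - 34\right) = - \frac{3 \left(\left(-1\right) \left(-4\right) - 34\right)}{2} = - \frac{3 \left(4 - 34\right)}{2} = \left(- \frac{3}{2}\right) \left(-30\right) = 45$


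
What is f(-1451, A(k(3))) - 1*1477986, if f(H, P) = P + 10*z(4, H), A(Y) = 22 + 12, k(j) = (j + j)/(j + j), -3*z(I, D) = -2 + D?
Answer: -4419326/3 ≈ -1.4731e+6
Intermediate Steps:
z(I, D) = ⅔ - D/3 (z(I, D) = -(-2 + D)/3 = ⅔ - D/3)
k(j) = 1 (k(j) = (2*j)/((2*j)) = (2*j)*(1/(2*j)) = 1)
A(Y) = 34
f(H, P) = 20/3 + P - 10*H/3 (f(H, P) = P + 10*(⅔ - H/3) = P + (20/3 - 10*H/3) = 20/3 + P - 10*H/3)
f(-1451, A(k(3))) - 1*1477986 = (20/3 + 34 - 10/3*(-1451)) - 1*1477986 = (20/3 + 34 + 14510/3) - 1477986 = 14632/3 - 1477986 = -4419326/3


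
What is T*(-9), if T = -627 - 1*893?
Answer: 13680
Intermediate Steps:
T = -1520 (T = -627 - 893 = -1520)
T*(-9) = -1520*(-9) = 13680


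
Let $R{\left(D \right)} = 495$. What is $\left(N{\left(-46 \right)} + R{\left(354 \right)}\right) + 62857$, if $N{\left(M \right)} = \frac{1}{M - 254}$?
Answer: $\frac{19005599}{300} \approx 63352.0$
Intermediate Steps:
$N{\left(M \right)} = \frac{1}{-254 + M}$
$\left(N{\left(-46 \right)} + R{\left(354 \right)}\right) + 62857 = \left(\frac{1}{-254 - 46} + 495\right) + 62857 = \left(\frac{1}{-300} + 495\right) + 62857 = \left(- \frac{1}{300} + 495\right) + 62857 = \frac{148499}{300} + 62857 = \frac{19005599}{300}$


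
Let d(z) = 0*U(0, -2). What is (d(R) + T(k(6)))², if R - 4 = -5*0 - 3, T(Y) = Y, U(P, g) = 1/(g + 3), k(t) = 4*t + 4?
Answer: 784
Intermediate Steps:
k(t) = 4 + 4*t
U(P, g) = 1/(3 + g)
R = 1 (R = 4 + (-5*0 - 3) = 4 + (0 - 3) = 4 - 3 = 1)
d(z) = 0 (d(z) = 0/(3 - 2) = 0/1 = 0*1 = 0)
(d(R) + T(k(6)))² = (0 + (4 + 4*6))² = (0 + (4 + 24))² = (0 + 28)² = 28² = 784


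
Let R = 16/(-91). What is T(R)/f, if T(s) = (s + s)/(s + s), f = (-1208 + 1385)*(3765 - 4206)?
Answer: -1/78057 ≈ -1.2811e-5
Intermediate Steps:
f = -78057 (f = 177*(-441) = -78057)
R = -16/91 (R = 16*(-1/91) = -16/91 ≈ -0.17582)
T(s) = 1 (T(s) = (2*s)/((2*s)) = (2*s)*(1/(2*s)) = 1)
T(R)/f = 1/(-78057) = 1*(-1/78057) = -1/78057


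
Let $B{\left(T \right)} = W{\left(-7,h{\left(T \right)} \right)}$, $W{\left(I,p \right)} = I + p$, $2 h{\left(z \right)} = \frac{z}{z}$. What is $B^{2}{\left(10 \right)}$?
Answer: $\frac{169}{4} \approx 42.25$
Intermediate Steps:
$h{\left(z \right)} = \frac{1}{2}$ ($h{\left(z \right)} = \frac{z \frac{1}{z}}{2} = \frac{1}{2} \cdot 1 = \frac{1}{2}$)
$B{\left(T \right)} = - \frac{13}{2}$ ($B{\left(T \right)} = -7 + \frac{1}{2} = - \frac{13}{2}$)
$B^{2}{\left(10 \right)} = \left(- \frac{13}{2}\right)^{2} = \frac{169}{4}$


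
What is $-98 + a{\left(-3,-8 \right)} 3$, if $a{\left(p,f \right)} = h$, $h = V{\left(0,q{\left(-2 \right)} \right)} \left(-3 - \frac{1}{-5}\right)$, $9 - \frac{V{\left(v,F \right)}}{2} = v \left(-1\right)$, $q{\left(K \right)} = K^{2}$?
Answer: $- \frac{1246}{5} \approx -249.2$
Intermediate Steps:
$V{\left(v,F \right)} = 18 + 2 v$ ($V{\left(v,F \right)} = 18 - 2 v \left(-1\right) = 18 - 2 \left(- v\right) = 18 + 2 v$)
$h = - \frac{252}{5}$ ($h = \left(18 + 2 \cdot 0\right) \left(-3 - \frac{1}{-5}\right) = \left(18 + 0\right) \left(-3 - - \frac{1}{5}\right) = 18 \left(-3 + \frac{1}{5}\right) = 18 \left(- \frac{14}{5}\right) = - \frac{252}{5} \approx -50.4$)
$a{\left(p,f \right)} = - \frac{252}{5}$
$-98 + a{\left(-3,-8 \right)} 3 = -98 - \frac{756}{5} = - \frac{1246}{5}$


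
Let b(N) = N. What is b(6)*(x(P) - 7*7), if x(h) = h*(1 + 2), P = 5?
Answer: -204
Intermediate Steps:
x(h) = 3*h (x(h) = h*3 = 3*h)
b(6)*(x(P) - 7*7) = 6*(3*5 - 7*7) = 6*(15 - 49) = 6*(-34) = -204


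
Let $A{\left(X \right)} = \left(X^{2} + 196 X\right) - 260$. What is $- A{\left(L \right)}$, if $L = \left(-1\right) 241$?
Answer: $-10585$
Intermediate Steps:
$L = -241$
$A{\left(X \right)} = -260 + X^{2} + 196 X$
$- A{\left(L \right)} = - (-260 + \left(-241\right)^{2} + 196 \left(-241\right)) = - (-260 + 58081 - 47236) = \left(-1\right) 10585 = -10585$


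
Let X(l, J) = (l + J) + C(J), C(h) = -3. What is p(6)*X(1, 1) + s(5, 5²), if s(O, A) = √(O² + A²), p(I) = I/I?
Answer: -1 + 5*√26 ≈ 24.495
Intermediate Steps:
X(l, J) = -3 + J + l (X(l, J) = (l + J) - 3 = (J + l) - 3 = -3 + J + l)
p(I) = 1
s(O, A) = √(A² + O²)
p(6)*X(1, 1) + s(5, 5²) = 1*(-3 + 1 + 1) + √((5²)² + 5²) = 1*(-1) + √(25² + 25) = -1 + √(625 + 25) = -1 + √650 = -1 + 5*√26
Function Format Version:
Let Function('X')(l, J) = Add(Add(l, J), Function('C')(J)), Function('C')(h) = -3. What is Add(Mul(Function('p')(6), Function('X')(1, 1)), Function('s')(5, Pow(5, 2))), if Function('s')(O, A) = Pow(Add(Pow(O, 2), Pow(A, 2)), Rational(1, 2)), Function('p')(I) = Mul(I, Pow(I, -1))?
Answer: Add(-1, Mul(5, Pow(26, Rational(1, 2)))) ≈ 24.495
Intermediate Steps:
Function('X')(l, J) = Add(-3, J, l) (Function('X')(l, J) = Add(Add(l, J), -3) = Add(Add(J, l), -3) = Add(-3, J, l))
Function('p')(I) = 1
Function('s')(O, A) = Pow(Add(Pow(A, 2), Pow(O, 2)), Rational(1, 2))
Add(Mul(Function('p')(6), Function('X')(1, 1)), Function('s')(5, Pow(5, 2))) = Add(Mul(1, Add(-3, 1, 1)), Pow(Add(Pow(Pow(5, 2), 2), Pow(5, 2)), Rational(1, 2))) = Add(Mul(1, -1), Pow(Add(Pow(25, 2), 25), Rational(1, 2))) = Add(-1, Pow(Add(625, 25), Rational(1, 2))) = Add(-1, Pow(650, Rational(1, 2))) = Add(-1, Mul(5, Pow(26, Rational(1, 2))))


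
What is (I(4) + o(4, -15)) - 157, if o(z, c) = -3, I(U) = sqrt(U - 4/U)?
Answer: -160 + sqrt(3) ≈ -158.27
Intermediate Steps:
(I(4) + o(4, -15)) - 157 = (sqrt(4 - 4/4) - 3) - 157 = (sqrt(4 - 4*1/4) - 3) - 157 = (sqrt(4 - 1) - 3) - 157 = (sqrt(3) - 3) - 157 = (-3 + sqrt(3)) - 157 = -160 + sqrt(3)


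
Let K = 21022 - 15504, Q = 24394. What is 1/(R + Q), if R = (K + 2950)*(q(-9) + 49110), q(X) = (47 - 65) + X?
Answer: 1/415659238 ≈ 2.4058e-9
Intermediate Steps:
K = 5518
q(X) = -18 + X
R = 415634844 (R = (5518 + 2950)*((-18 - 9) + 49110) = 8468*(-27 + 49110) = 8468*49083 = 415634844)
1/(R + Q) = 1/(415634844 + 24394) = 1/415659238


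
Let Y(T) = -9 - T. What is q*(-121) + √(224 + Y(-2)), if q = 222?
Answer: -26862 + √217 ≈ -26847.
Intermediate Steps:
q*(-121) + √(224 + Y(-2)) = 222*(-121) + √(224 + (-9 - 1*(-2))) = -26862 + √(224 + (-9 + 2)) = -26862 + √(224 - 7) = -26862 + √217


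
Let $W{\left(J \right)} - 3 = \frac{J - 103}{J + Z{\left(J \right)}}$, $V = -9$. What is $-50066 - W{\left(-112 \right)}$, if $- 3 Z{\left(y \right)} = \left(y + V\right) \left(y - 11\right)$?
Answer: $- \frac{254000252}{5073} \approx -50069.0$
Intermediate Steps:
$Z{\left(y \right)} = - \frac{\left(-11 + y\right) \left(-9 + y\right)}{3}$ ($Z{\left(y \right)} = - \frac{\left(y - 9\right) \left(y - 11\right)}{3} = - \frac{\left(-9 + y\right) \left(-11 + y\right)}{3} = - \frac{\left(-11 + y\right) \left(-9 + y\right)}{3}$)
$W{\left(J \right)} = 3 + \frac{-103 + J}{-33 - \frac{J^{2}}{3} + \frac{23 J}{3}}$ ($W{\left(J \right)} = 3 + \frac{J - 103}{J - \left(33 - \frac{20 J}{3} + \frac{J^{2}}{3}\right)} = 3 + \frac{-103 + J}{-33 - \frac{J^{2}}{3} + \frac{23 J}{3}}$)
$-50066 - W{\left(-112 \right)} = -50066 - \frac{3 \left(202 + \left(-112\right)^{2} - -2688\right)}{99 + \left(-112\right)^{2} - -2576} = -50066 - \frac{3 \left(202 + 12544 + 2688\right)}{99 + 12544 + 2576} = -50066 - 3 \cdot \frac{1}{15219} \cdot 15434 = -50066 - \frac{15434}{5073} = - \frac{254000252}{5073}$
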